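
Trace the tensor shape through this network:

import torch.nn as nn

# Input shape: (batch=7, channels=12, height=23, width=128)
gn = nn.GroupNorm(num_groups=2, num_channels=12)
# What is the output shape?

Input shape: (7, 12, 23, 128)
Output shape: (7, 12, 23, 128)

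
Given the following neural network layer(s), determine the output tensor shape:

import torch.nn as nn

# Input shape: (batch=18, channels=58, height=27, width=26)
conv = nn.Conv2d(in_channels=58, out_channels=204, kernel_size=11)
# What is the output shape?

Input shape: (18, 58, 27, 26)
Output shape: (18, 204, 17, 16)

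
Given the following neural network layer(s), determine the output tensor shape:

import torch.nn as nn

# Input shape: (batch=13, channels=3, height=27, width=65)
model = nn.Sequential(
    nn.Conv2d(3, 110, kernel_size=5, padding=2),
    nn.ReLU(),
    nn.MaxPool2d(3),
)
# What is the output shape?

Input shape: (13, 3, 27, 65)
  -> after Conv2d: (13, 110, 27, 65)
  -> after ReLU: (13, 110, 27, 65)
Output shape: (13, 110, 9, 21)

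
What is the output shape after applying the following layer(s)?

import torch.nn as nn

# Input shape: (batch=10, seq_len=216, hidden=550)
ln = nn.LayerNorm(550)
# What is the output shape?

Input shape: (10, 216, 550)
Output shape: (10, 216, 550)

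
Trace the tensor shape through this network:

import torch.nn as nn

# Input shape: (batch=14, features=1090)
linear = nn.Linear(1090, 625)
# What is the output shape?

Input shape: (14, 1090)
Output shape: (14, 625)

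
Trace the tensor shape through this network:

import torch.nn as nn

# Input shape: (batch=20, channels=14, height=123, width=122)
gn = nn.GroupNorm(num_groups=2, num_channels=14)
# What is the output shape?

Input shape: (20, 14, 123, 122)
Output shape: (20, 14, 123, 122)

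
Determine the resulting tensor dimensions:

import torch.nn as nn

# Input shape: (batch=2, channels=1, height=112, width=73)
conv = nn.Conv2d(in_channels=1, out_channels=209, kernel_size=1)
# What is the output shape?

Input shape: (2, 1, 112, 73)
Output shape: (2, 209, 112, 73)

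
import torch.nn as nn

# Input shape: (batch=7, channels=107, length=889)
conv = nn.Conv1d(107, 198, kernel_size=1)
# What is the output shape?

Input shape: (7, 107, 889)
Output shape: (7, 198, 889)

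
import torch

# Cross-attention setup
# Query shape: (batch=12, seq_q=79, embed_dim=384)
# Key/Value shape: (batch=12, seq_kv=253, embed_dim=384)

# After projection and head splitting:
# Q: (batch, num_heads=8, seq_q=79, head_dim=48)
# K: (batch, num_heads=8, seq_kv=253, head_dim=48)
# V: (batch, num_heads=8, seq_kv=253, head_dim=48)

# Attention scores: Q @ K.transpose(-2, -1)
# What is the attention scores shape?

Input shape: (12, 79, 384)
Output shape: (12, 8, 79, 253)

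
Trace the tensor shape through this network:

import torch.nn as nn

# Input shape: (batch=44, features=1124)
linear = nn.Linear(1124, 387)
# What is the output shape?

Input shape: (44, 1124)
Output shape: (44, 387)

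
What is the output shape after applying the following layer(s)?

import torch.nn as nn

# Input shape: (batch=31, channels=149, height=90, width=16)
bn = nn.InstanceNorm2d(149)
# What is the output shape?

Input shape: (31, 149, 90, 16)
Output shape: (31, 149, 90, 16)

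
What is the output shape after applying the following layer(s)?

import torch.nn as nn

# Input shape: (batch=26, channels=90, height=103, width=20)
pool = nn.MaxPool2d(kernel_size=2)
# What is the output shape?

Input shape: (26, 90, 103, 20)
Output shape: (26, 90, 51, 10)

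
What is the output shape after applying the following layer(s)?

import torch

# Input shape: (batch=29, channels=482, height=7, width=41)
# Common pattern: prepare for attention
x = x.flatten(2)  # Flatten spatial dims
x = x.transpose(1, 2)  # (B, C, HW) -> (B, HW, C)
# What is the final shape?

Input shape: (29, 482, 7, 41)
  -> after flatten(2): (29, 482, 287)
Output shape: (29, 287, 482)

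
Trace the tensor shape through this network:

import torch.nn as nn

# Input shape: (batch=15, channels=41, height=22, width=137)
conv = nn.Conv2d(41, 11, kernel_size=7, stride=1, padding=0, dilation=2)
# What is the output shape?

Input shape: (15, 41, 22, 137)
Output shape: (15, 11, 10, 125)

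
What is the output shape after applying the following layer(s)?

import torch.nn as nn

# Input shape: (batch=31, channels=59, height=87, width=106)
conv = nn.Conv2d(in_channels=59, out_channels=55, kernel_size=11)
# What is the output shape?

Input shape: (31, 59, 87, 106)
Output shape: (31, 55, 77, 96)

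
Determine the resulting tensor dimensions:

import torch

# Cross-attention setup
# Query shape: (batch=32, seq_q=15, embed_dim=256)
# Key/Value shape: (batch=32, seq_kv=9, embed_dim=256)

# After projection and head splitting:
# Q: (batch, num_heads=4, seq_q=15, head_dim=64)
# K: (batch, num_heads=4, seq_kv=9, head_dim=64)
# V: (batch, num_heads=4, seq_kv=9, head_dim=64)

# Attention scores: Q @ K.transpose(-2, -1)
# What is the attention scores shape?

Input shape: (32, 15, 256)
Output shape: (32, 4, 15, 9)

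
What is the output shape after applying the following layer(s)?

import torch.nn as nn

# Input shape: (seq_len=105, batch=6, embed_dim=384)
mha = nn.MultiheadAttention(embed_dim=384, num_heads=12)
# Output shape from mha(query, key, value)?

Input shape: (105, 6, 384)
Output shape: (105, 6, 384)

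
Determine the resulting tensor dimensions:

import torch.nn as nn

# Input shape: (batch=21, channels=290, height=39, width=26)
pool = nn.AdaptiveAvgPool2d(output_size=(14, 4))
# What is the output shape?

Input shape: (21, 290, 39, 26)
Output shape: (21, 290, 14, 4)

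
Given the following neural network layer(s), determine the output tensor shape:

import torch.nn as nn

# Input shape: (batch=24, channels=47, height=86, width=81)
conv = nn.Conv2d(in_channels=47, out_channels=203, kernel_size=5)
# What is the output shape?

Input shape: (24, 47, 86, 81)
Output shape: (24, 203, 82, 77)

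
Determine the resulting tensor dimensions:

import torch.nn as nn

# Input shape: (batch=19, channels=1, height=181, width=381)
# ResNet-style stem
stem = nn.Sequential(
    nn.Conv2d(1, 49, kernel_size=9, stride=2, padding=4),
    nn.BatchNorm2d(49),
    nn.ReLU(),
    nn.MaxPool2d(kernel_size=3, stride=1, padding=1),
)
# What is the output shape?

Input shape: (19, 1, 181, 381)
  -> after Conv2d 9x9 stride=2: (19, 49, 91, 191)
Output shape: (19, 49, 91, 191)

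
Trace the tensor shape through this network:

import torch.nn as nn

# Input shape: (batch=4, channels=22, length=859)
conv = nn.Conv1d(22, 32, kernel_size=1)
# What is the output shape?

Input shape: (4, 22, 859)
Output shape: (4, 32, 859)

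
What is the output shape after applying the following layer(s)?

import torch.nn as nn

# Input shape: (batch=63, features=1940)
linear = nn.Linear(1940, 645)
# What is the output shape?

Input shape: (63, 1940)
Output shape: (63, 645)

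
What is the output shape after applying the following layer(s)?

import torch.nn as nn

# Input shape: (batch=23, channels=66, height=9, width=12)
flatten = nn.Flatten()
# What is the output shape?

Input shape: (23, 66, 9, 12)
Output shape: (23, 7128)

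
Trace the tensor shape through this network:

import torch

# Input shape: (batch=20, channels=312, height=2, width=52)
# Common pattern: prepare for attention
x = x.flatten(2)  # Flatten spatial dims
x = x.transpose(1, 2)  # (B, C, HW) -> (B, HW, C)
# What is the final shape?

Input shape: (20, 312, 2, 52)
  -> after flatten(2): (20, 312, 104)
Output shape: (20, 104, 312)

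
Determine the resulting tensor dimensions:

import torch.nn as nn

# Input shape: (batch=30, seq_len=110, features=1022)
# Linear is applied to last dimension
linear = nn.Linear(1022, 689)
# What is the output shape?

Input shape: (30, 110, 1022)
Output shape: (30, 110, 689)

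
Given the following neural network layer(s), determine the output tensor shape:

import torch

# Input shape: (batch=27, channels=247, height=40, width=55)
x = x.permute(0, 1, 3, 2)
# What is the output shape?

Input shape: (27, 247, 40, 55)
Output shape: (27, 247, 55, 40)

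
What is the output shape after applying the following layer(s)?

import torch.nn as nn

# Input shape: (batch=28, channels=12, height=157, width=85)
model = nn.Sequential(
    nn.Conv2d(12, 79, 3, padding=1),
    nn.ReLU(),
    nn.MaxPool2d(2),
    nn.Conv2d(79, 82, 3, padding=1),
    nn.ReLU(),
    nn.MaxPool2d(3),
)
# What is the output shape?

Input shape: (28, 12, 157, 85)
  -> after first Conv2d: (28, 79, 157, 85)
  -> after first MaxPool2d: (28, 79, 78, 42)
  -> after second Conv2d: (28, 82, 78, 42)
Output shape: (28, 82, 26, 14)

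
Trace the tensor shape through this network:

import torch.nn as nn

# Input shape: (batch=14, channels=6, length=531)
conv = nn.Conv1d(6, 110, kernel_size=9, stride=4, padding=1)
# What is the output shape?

Input shape: (14, 6, 531)
Output shape: (14, 110, 132)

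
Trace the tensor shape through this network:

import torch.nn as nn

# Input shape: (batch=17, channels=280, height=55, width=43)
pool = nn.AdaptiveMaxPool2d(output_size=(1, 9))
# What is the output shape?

Input shape: (17, 280, 55, 43)
Output shape: (17, 280, 1, 9)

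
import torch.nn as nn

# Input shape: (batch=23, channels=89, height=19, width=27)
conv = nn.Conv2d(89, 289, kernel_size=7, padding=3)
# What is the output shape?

Input shape: (23, 89, 19, 27)
Output shape: (23, 289, 19, 27)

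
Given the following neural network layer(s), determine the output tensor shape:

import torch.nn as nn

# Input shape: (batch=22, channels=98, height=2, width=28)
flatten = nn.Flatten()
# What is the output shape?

Input shape: (22, 98, 2, 28)
Output shape: (22, 5488)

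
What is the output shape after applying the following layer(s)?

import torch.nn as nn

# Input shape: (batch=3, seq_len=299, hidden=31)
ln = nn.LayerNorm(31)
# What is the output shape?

Input shape: (3, 299, 31)
Output shape: (3, 299, 31)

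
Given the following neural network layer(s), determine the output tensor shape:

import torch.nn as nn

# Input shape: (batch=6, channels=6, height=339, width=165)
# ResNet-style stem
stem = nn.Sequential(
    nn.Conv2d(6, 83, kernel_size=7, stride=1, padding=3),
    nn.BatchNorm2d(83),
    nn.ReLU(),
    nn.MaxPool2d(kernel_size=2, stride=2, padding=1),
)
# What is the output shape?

Input shape: (6, 6, 339, 165)
  -> after Conv2d 7x7 stride=1: (6, 83, 339, 165)
Output shape: (6, 83, 170, 83)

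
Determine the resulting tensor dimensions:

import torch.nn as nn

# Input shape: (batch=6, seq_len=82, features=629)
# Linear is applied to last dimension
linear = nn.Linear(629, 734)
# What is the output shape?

Input shape: (6, 82, 629)
Output shape: (6, 82, 734)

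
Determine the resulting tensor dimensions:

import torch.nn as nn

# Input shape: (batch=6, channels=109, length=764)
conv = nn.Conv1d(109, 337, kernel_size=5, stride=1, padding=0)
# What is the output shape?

Input shape: (6, 109, 764)
Output shape: (6, 337, 760)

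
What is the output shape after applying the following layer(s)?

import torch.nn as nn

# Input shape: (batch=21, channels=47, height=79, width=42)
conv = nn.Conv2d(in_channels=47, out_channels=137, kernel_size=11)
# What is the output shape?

Input shape: (21, 47, 79, 42)
Output shape: (21, 137, 69, 32)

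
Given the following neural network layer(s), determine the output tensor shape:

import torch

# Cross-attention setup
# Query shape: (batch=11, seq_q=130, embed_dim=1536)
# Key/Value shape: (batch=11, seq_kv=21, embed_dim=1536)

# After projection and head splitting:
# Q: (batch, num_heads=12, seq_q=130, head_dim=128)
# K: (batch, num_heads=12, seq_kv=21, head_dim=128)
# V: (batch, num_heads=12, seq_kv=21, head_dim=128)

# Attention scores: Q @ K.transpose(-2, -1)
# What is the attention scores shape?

Input shape: (11, 130, 1536)
Output shape: (11, 12, 130, 21)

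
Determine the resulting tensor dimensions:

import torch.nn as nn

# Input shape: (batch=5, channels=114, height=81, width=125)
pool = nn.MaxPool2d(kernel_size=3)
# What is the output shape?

Input shape: (5, 114, 81, 125)
Output shape: (5, 114, 27, 41)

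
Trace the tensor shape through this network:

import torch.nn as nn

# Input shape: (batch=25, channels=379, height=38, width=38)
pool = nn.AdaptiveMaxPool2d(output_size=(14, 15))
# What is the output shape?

Input shape: (25, 379, 38, 38)
Output shape: (25, 379, 14, 15)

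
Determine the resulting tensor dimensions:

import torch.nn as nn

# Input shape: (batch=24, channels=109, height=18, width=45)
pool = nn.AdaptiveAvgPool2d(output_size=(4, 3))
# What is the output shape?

Input shape: (24, 109, 18, 45)
Output shape: (24, 109, 4, 3)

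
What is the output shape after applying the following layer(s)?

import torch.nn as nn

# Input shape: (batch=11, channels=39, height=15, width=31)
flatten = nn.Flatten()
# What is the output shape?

Input shape: (11, 39, 15, 31)
Output shape: (11, 18135)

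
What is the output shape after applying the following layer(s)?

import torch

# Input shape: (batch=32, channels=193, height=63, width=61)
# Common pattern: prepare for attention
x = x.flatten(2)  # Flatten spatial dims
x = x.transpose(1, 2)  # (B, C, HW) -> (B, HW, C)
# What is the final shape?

Input shape: (32, 193, 63, 61)
  -> after flatten(2): (32, 193, 3843)
Output shape: (32, 3843, 193)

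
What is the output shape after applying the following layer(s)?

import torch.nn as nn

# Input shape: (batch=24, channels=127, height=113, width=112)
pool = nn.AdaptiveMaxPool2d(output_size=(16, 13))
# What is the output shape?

Input shape: (24, 127, 113, 112)
Output shape: (24, 127, 16, 13)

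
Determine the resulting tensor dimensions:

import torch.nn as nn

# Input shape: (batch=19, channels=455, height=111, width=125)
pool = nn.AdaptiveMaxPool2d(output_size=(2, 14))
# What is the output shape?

Input shape: (19, 455, 111, 125)
Output shape: (19, 455, 2, 14)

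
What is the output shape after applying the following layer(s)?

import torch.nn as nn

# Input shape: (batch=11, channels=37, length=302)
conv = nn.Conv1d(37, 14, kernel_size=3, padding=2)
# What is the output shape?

Input shape: (11, 37, 302)
Output shape: (11, 14, 304)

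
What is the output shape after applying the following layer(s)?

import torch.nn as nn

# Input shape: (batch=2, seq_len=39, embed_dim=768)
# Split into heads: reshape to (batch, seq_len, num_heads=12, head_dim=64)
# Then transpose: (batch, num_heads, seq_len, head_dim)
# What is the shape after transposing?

Input shape: (2, 39, 768)
  -> after reshape: (2, 39, 12, 64)
Output shape: (2, 12, 39, 64)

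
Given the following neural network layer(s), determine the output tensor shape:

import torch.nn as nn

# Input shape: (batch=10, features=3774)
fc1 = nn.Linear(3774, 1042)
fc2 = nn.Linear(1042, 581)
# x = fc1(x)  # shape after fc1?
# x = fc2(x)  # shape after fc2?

Input shape: (10, 3774)
  -> after fc1: (10, 1042)
Output shape: (10, 581)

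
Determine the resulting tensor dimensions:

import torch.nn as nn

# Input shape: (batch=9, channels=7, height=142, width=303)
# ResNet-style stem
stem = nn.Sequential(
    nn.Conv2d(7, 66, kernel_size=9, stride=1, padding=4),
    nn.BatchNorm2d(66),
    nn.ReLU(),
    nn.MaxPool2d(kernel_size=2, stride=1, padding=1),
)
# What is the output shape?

Input shape: (9, 7, 142, 303)
  -> after Conv2d 9x9 stride=1: (9, 66, 142, 303)
Output shape: (9, 66, 143, 304)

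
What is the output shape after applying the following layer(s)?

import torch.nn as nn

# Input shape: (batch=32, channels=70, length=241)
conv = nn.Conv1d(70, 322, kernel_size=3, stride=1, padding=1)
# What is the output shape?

Input shape: (32, 70, 241)
Output shape: (32, 322, 241)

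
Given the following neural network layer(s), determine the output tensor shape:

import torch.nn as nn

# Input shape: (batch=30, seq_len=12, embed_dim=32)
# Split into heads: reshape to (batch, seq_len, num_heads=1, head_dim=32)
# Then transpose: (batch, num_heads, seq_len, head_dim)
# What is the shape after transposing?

Input shape: (30, 12, 32)
  -> after reshape: (30, 12, 1, 32)
Output shape: (30, 1, 12, 32)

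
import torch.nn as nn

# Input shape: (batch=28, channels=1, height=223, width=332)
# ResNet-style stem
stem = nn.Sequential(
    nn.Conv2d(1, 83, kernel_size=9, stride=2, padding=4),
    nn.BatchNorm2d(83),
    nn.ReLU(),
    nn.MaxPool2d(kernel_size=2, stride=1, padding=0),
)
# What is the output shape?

Input shape: (28, 1, 223, 332)
  -> after Conv2d 9x9 stride=2: (28, 83, 112, 166)
Output shape: (28, 83, 111, 165)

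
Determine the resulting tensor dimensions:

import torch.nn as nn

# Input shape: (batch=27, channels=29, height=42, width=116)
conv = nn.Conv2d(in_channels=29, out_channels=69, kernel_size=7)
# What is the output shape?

Input shape: (27, 29, 42, 116)
Output shape: (27, 69, 36, 110)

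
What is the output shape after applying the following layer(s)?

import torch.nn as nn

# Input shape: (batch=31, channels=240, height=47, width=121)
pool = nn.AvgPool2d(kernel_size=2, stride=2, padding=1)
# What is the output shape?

Input shape: (31, 240, 47, 121)
Output shape: (31, 240, 24, 61)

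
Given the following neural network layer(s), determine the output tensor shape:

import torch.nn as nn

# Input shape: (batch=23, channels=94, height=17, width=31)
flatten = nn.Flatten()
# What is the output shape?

Input shape: (23, 94, 17, 31)
Output shape: (23, 49538)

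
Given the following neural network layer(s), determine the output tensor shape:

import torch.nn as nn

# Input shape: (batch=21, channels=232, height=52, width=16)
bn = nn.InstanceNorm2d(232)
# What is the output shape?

Input shape: (21, 232, 52, 16)
Output shape: (21, 232, 52, 16)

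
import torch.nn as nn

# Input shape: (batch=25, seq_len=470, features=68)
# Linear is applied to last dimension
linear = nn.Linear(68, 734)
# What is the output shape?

Input shape: (25, 470, 68)
Output shape: (25, 470, 734)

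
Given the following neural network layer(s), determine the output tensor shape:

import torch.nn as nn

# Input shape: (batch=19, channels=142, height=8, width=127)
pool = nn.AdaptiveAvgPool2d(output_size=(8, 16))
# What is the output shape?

Input shape: (19, 142, 8, 127)
Output shape: (19, 142, 8, 16)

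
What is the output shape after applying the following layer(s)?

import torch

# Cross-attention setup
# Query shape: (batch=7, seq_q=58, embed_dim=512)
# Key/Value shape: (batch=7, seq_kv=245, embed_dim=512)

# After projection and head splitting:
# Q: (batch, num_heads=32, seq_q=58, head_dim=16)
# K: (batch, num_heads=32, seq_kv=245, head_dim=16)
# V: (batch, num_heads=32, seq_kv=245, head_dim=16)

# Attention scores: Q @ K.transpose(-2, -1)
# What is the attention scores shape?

Input shape: (7, 58, 512)
Output shape: (7, 32, 58, 245)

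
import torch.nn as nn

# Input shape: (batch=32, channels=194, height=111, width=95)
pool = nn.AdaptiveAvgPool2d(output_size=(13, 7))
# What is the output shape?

Input shape: (32, 194, 111, 95)
Output shape: (32, 194, 13, 7)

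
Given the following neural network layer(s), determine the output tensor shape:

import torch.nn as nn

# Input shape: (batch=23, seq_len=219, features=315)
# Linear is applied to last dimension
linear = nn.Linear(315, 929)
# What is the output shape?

Input shape: (23, 219, 315)
Output shape: (23, 219, 929)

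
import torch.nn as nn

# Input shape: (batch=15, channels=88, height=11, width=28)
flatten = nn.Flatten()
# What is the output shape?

Input shape: (15, 88, 11, 28)
Output shape: (15, 27104)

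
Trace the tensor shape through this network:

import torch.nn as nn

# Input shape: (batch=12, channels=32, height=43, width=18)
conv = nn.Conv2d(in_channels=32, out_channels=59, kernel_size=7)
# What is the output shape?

Input shape: (12, 32, 43, 18)
Output shape: (12, 59, 37, 12)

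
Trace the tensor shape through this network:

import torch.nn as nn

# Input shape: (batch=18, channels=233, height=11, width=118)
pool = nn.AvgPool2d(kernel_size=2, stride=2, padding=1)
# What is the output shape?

Input shape: (18, 233, 11, 118)
Output shape: (18, 233, 6, 60)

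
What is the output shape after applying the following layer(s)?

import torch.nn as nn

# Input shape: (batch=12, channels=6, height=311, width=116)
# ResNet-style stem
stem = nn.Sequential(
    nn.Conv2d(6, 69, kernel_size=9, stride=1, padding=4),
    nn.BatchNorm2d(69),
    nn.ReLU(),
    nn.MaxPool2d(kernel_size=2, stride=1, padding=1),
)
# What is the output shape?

Input shape: (12, 6, 311, 116)
  -> after Conv2d 9x9 stride=1: (12, 69, 311, 116)
Output shape: (12, 69, 312, 117)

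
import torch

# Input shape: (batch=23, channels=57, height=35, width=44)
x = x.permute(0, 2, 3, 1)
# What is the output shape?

Input shape: (23, 57, 35, 44)
Output shape: (23, 35, 44, 57)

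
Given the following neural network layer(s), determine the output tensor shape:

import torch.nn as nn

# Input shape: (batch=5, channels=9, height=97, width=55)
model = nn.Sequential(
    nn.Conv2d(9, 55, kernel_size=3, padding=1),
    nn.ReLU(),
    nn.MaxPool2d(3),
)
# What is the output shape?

Input shape: (5, 9, 97, 55)
  -> after Conv2d: (5, 55, 97, 55)
  -> after ReLU: (5, 55, 97, 55)
Output shape: (5, 55, 32, 18)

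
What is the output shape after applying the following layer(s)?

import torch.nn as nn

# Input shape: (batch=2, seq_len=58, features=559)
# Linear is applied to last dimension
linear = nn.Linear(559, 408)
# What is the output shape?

Input shape: (2, 58, 559)
Output shape: (2, 58, 408)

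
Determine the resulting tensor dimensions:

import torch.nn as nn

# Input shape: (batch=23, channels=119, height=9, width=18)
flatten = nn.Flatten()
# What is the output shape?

Input shape: (23, 119, 9, 18)
Output shape: (23, 19278)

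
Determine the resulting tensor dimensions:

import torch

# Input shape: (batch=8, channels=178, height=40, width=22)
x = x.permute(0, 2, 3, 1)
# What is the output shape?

Input shape: (8, 178, 40, 22)
Output shape: (8, 40, 22, 178)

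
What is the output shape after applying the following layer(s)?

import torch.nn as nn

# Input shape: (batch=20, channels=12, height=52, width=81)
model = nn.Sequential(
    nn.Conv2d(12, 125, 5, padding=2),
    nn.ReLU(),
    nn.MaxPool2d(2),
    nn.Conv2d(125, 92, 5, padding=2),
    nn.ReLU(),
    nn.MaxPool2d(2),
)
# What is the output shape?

Input shape: (20, 12, 52, 81)
  -> after first Conv2d: (20, 125, 52, 81)
  -> after first MaxPool2d: (20, 125, 26, 40)
  -> after second Conv2d: (20, 92, 26, 40)
Output shape: (20, 92, 13, 20)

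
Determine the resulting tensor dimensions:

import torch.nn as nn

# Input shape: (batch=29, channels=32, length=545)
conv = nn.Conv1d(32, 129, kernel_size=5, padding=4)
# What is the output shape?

Input shape: (29, 32, 545)
Output shape: (29, 129, 549)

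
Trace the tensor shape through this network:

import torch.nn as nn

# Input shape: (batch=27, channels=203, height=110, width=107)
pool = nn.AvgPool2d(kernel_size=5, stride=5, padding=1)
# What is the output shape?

Input shape: (27, 203, 110, 107)
Output shape: (27, 203, 22, 21)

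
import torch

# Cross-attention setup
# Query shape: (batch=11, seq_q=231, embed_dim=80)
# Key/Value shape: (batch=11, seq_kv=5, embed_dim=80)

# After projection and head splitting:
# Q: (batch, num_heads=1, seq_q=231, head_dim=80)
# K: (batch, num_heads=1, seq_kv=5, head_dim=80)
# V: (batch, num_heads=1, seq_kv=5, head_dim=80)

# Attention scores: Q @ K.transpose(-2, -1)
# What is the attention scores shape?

Input shape: (11, 231, 80)
Output shape: (11, 1, 231, 5)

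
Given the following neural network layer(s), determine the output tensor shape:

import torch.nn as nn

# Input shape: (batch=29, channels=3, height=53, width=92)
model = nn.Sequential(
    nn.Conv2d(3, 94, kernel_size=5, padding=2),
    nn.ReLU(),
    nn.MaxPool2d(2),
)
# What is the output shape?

Input shape: (29, 3, 53, 92)
  -> after Conv2d: (29, 94, 53, 92)
  -> after ReLU: (29, 94, 53, 92)
Output shape: (29, 94, 26, 46)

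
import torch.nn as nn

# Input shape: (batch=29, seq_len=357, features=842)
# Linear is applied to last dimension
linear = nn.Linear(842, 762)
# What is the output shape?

Input shape: (29, 357, 842)
Output shape: (29, 357, 762)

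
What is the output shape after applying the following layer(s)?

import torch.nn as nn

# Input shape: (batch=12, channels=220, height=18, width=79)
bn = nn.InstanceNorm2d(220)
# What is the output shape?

Input shape: (12, 220, 18, 79)
Output shape: (12, 220, 18, 79)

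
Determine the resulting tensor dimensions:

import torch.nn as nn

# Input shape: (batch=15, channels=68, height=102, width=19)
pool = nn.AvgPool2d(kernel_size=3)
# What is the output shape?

Input shape: (15, 68, 102, 19)
Output shape: (15, 68, 34, 6)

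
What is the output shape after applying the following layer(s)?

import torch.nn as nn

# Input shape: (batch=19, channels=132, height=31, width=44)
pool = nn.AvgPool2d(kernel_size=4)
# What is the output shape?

Input shape: (19, 132, 31, 44)
Output shape: (19, 132, 7, 11)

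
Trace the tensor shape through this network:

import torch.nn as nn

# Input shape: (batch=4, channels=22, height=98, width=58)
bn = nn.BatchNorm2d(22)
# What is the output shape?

Input shape: (4, 22, 98, 58)
Output shape: (4, 22, 98, 58)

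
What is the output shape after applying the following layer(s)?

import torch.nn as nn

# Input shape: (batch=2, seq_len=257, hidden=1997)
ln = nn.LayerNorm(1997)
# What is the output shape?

Input shape: (2, 257, 1997)
Output shape: (2, 257, 1997)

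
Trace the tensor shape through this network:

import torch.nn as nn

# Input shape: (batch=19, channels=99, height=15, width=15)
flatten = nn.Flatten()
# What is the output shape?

Input shape: (19, 99, 15, 15)
Output shape: (19, 22275)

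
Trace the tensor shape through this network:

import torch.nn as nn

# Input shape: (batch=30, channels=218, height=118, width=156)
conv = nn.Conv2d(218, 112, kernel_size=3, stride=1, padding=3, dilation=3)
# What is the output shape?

Input shape: (30, 218, 118, 156)
Output shape: (30, 112, 118, 156)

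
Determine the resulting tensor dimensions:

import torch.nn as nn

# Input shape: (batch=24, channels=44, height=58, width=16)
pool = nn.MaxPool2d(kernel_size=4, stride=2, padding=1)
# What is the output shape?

Input shape: (24, 44, 58, 16)
Output shape: (24, 44, 29, 8)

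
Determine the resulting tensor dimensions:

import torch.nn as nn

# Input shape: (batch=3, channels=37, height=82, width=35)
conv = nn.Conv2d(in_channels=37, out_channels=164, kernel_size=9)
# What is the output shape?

Input shape: (3, 37, 82, 35)
Output shape: (3, 164, 74, 27)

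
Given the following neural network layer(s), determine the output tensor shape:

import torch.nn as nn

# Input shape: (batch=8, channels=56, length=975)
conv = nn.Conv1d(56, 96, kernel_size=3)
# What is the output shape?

Input shape: (8, 56, 975)
Output shape: (8, 96, 973)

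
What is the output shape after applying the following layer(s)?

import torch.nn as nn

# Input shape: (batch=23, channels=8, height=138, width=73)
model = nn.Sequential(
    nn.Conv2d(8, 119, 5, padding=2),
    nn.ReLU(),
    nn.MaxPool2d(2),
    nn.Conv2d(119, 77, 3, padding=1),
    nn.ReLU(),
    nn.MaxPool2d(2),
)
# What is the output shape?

Input shape: (23, 8, 138, 73)
  -> after first Conv2d: (23, 119, 138, 73)
  -> after first MaxPool2d: (23, 119, 69, 36)
  -> after second Conv2d: (23, 77, 69, 36)
Output shape: (23, 77, 34, 18)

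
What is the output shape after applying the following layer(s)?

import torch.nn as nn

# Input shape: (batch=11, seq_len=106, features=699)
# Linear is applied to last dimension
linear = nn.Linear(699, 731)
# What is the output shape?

Input shape: (11, 106, 699)
Output shape: (11, 106, 731)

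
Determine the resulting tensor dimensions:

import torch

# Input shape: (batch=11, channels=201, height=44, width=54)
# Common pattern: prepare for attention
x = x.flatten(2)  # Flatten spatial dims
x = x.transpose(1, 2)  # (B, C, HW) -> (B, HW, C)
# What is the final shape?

Input shape: (11, 201, 44, 54)
  -> after flatten(2): (11, 201, 2376)
Output shape: (11, 2376, 201)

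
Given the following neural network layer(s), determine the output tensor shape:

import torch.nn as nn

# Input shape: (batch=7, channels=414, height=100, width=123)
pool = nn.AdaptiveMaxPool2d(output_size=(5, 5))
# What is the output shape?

Input shape: (7, 414, 100, 123)
Output shape: (7, 414, 5, 5)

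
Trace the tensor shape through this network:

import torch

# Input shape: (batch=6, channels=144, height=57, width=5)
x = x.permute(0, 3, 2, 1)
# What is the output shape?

Input shape: (6, 144, 57, 5)
Output shape: (6, 5, 57, 144)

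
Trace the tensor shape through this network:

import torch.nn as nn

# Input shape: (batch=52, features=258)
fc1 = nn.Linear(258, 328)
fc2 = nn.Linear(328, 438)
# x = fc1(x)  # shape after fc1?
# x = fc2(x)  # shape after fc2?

Input shape: (52, 258)
  -> after fc1: (52, 328)
Output shape: (52, 438)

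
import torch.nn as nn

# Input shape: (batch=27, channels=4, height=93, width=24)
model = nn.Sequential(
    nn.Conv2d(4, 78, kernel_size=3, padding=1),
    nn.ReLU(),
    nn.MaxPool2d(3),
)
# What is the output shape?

Input shape: (27, 4, 93, 24)
  -> after Conv2d: (27, 78, 93, 24)
  -> after ReLU: (27, 78, 93, 24)
Output shape: (27, 78, 31, 8)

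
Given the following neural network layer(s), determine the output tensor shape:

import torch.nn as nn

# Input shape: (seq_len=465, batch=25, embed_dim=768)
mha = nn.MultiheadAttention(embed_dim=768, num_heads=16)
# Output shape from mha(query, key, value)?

Input shape: (465, 25, 768)
Output shape: (465, 25, 768)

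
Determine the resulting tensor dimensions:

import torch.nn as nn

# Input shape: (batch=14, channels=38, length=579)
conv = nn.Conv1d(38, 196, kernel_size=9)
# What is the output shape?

Input shape: (14, 38, 579)
Output shape: (14, 196, 571)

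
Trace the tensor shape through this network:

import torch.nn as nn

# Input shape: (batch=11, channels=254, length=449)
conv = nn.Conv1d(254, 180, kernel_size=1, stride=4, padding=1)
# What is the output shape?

Input shape: (11, 254, 449)
Output shape: (11, 180, 113)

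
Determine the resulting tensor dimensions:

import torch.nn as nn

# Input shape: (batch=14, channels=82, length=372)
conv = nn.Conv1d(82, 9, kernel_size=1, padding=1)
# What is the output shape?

Input shape: (14, 82, 372)
Output shape: (14, 9, 374)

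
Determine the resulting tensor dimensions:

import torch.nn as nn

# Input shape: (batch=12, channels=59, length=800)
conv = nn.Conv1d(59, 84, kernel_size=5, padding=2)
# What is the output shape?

Input shape: (12, 59, 800)
Output shape: (12, 84, 800)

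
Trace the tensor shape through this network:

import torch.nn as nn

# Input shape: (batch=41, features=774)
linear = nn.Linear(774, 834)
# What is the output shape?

Input shape: (41, 774)
Output shape: (41, 834)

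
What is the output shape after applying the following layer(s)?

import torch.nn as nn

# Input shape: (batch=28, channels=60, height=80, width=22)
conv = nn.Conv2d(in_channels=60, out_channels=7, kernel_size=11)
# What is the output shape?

Input shape: (28, 60, 80, 22)
Output shape: (28, 7, 70, 12)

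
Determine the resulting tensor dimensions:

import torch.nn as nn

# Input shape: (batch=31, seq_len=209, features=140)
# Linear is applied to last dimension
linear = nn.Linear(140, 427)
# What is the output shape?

Input shape: (31, 209, 140)
Output shape: (31, 209, 427)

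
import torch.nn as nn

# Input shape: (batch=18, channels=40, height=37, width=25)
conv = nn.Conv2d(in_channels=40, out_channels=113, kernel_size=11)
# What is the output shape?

Input shape: (18, 40, 37, 25)
Output shape: (18, 113, 27, 15)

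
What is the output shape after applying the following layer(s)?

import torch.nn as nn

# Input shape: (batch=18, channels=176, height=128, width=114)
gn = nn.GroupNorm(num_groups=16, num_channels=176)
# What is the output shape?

Input shape: (18, 176, 128, 114)
Output shape: (18, 176, 128, 114)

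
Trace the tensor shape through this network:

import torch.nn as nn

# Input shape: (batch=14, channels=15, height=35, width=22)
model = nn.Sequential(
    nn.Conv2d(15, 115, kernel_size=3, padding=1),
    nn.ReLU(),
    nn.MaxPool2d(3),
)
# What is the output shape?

Input shape: (14, 15, 35, 22)
  -> after Conv2d: (14, 115, 35, 22)
  -> after ReLU: (14, 115, 35, 22)
Output shape: (14, 115, 11, 7)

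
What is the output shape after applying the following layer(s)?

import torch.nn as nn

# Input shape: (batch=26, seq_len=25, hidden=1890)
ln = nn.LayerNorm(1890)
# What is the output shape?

Input shape: (26, 25, 1890)
Output shape: (26, 25, 1890)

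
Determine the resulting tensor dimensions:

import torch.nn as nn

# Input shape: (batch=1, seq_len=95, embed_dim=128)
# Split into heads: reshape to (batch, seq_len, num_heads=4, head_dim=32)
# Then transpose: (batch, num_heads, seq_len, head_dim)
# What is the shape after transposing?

Input shape: (1, 95, 128)
  -> after reshape: (1, 95, 4, 32)
Output shape: (1, 4, 95, 32)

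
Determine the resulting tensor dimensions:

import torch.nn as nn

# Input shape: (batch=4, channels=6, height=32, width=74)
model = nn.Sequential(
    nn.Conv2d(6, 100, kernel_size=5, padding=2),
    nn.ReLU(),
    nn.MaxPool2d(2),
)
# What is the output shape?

Input shape: (4, 6, 32, 74)
  -> after Conv2d: (4, 100, 32, 74)
  -> after ReLU: (4, 100, 32, 74)
Output shape: (4, 100, 16, 37)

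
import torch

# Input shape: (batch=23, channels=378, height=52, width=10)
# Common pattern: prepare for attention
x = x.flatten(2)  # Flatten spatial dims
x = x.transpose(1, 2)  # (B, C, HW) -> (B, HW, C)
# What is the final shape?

Input shape: (23, 378, 52, 10)
  -> after flatten(2): (23, 378, 520)
Output shape: (23, 520, 378)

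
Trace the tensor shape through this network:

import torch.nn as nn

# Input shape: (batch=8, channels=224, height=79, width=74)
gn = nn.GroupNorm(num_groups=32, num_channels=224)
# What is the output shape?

Input shape: (8, 224, 79, 74)
Output shape: (8, 224, 79, 74)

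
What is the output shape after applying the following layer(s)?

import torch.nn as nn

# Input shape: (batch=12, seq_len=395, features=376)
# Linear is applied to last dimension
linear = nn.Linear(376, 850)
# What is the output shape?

Input shape: (12, 395, 376)
Output shape: (12, 395, 850)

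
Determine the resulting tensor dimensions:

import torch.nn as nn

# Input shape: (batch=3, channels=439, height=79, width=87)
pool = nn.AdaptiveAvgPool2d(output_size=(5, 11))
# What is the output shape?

Input shape: (3, 439, 79, 87)
Output shape: (3, 439, 5, 11)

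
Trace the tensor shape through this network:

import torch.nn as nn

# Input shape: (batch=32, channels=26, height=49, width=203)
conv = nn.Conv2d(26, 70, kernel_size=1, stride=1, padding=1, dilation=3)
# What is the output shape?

Input shape: (32, 26, 49, 203)
Output shape: (32, 70, 51, 205)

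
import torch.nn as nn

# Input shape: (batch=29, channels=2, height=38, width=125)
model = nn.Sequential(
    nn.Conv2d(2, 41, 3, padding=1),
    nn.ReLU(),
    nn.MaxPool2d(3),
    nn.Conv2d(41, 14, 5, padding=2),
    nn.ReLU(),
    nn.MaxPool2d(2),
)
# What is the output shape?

Input shape: (29, 2, 38, 125)
  -> after first Conv2d: (29, 41, 38, 125)
  -> after first MaxPool2d: (29, 41, 12, 41)
  -> after second Conv2d: (29, 14, 12, 41)
Output shape: (29, 14, 6, 20)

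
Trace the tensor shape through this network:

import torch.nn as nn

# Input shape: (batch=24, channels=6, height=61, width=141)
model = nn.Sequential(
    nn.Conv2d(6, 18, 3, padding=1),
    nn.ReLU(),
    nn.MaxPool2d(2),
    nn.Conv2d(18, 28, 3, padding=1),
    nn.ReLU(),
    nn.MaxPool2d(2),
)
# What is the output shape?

Input shape: (24, 6, 61, 141)
  -> after first Conv2d: (24, 18, 61, 141)
  -> after first MaxPool2d: (24, 18, 30, 70)
  -> after second Conv2d: (24, 28, 30, 70)
Output shape: (24, 28, 15, 35)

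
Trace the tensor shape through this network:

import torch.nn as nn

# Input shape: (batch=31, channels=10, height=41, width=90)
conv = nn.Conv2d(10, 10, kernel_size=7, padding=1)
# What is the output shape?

Input shape: (31, 10, 41, 90)
Output shape: (31, 10, 37, 86)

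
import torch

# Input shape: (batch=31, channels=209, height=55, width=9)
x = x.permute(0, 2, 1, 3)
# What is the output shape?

Input shape: (31, 209, 55, 9)
Output shape: (31, 55, 209, 9)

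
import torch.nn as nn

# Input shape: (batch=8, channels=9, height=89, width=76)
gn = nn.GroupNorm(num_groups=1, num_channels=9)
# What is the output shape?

Input shape: (8, 9, 89, 76)
Output shape: (8, 9, 89, 76)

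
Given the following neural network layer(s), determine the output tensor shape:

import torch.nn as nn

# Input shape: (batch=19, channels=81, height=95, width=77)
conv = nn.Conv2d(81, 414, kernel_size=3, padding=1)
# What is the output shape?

Input shape: (19, 81, 95, 77)
Output shape: (19, 414, 95, 77)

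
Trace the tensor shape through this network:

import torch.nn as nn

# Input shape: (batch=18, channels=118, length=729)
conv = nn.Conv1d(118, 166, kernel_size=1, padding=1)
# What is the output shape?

Input shape: (18, 118, 729)
Output shape: (18, 166, 731)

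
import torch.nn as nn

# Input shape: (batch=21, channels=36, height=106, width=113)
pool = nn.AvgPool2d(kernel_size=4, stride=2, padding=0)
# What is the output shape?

Input shape: (21, 36, 106, 113)
Output shape: (21, 36, 52, 55)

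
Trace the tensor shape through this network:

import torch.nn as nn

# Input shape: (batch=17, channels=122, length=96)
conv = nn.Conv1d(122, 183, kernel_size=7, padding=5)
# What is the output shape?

Input shape: (17, 122, 96)
Output shape: (17, 183, 100)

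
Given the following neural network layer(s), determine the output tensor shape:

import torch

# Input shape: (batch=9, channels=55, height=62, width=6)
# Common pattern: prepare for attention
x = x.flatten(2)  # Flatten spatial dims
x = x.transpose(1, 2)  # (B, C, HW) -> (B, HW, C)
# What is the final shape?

Input shape: (9, 55, 62, 6)
  -> after flatten(2): (9, 55, 372)
Output shape: (9, 372, 55)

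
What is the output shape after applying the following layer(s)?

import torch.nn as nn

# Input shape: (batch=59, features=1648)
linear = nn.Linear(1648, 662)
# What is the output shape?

Input shape: (59, 1648)
Output shape: (59, 662)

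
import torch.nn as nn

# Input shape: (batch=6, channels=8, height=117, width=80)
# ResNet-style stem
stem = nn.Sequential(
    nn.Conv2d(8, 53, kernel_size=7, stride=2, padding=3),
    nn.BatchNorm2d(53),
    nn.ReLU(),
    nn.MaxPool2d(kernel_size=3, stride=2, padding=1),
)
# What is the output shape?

Input shape: (6, 8, 117, 80)
  -> after Conv2d 7x7 stride=2: (6, 53, 59, 40)
Output shape: (6, 53, 30, 20)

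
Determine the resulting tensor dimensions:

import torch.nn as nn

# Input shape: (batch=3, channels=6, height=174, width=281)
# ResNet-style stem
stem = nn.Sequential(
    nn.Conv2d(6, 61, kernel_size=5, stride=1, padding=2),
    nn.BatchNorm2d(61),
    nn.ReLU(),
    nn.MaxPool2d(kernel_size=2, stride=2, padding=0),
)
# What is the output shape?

Input shape: (3, 6, 174, 281)
  -> after Conv2d 5x5 stride=1: (3, 61, 174, 281)
Output shape: (3, 61, 87, 140)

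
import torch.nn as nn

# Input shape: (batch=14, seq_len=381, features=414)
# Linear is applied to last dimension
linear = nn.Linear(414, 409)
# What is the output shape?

Input shape: (14, 381, 414)
Output shape: (14, 381, 409)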